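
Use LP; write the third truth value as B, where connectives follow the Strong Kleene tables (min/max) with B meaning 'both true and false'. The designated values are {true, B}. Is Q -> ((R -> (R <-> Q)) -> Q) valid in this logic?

Every assignment of Q, R over {true, B, false} gives a value in {true, B}.
In particular, with Q=B, R=B: Q -> ((R -> (R <-> Q)) -> Q) = B.

Yes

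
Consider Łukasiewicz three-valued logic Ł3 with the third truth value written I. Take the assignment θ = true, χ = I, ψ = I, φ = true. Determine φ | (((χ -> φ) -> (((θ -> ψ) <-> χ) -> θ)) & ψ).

χ -> φ = I -> true = true  [min(1, 1−½+1)]
θ -> ψ = true -> I = I
(θ -> ψ) <-> χ = I <-> I = true
((θ -> ψ) <-> χ) -> θ = true -> true = true
(χ -> φ) -> (((θ -> ψ) <-> χ) -> θ) = true -> true = true
((χ -> φ) -> (((θ -> ψ) <-> χ) -> θ)) & ψ = true & I = I
φ | (((χ -> φ) -> (((θ -> ψ) <-> χ) -> θ)) & ψ) = true | I = true

true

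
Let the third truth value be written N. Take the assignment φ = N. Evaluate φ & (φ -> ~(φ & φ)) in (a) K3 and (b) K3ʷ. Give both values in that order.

N; N

In K3: φ & φ = N & N = N
~(φ & φ) = ~N = N
φ -> ~(φ & φ) = N -> N = N  [~N | N]
φ & (φ -> ~(φ & φ)) = N & N = N
In K3ʷ: φ & φ = N & N = N
~(φ & φ) = ~N = N
φ -> ~(φ & φ) = N -> N = N  [any arg is the third value ⇒ result is the third value]
φ & (φ -> ~(φ & φ)) = N & N = N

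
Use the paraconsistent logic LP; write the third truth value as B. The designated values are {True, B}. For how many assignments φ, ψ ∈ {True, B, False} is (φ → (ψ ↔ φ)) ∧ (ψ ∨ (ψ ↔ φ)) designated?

Of the 9 assignments, 8 give a value in {True, B}.

8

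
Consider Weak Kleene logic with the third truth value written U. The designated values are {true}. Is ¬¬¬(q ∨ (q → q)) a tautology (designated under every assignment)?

Countermodel: q=true gives false, which is not designated.

No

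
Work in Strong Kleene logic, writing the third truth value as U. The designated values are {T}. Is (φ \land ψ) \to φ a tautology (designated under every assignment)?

No

Countermodel: φ=U, ψ=T gives U, which is not designated.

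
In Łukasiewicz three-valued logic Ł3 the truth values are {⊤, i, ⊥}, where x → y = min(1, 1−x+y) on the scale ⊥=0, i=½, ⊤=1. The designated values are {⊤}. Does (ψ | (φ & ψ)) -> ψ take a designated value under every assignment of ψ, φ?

Every assignment of ψ, φ over {⊤, i, ⊥} gives a value in {⊤}.
In particular, with ψ=i, φ=i: (ψ | (φ & ψ)) -> ψ = ⊤.

Yes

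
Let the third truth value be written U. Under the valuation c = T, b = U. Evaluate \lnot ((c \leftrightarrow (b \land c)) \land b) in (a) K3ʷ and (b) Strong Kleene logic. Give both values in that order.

U; U

In K3ʷ: b \land c = U \land T = U
c \leftrightarrow (b \land c) = T \leftrightarrow U = U
(c \leftrightarrow (b \land c)) \land b = U \land U = U
\lnot ((c \leftrightarrow (b \land c)) \land b) = \lnot U = U
In Strong Kleene logic: b \land c = U \land T = U
c \leftrightarrow (b \land c) = T \leftrightarrow U = U
(c \leftrightarrow (b \land c)) \land b = U \land U = U
\lnot ((c \leftrightarrow (b \land c)) \land b) = \lnot U = U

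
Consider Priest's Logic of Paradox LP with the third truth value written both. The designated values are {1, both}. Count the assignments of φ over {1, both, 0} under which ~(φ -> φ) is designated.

1

φ=1: 0 ·
φ=both: both ✓
φ=0: 0 ·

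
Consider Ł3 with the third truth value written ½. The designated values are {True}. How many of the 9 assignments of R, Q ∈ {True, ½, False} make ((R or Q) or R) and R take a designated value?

3

Designated under: (R=True, Q=True); (R=True, Q=½); (R=True, Q=False).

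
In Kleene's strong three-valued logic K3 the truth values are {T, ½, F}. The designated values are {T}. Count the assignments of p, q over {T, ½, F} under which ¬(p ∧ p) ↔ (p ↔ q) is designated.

2

Designated under: (p=T, q=F); (p=F, q=F).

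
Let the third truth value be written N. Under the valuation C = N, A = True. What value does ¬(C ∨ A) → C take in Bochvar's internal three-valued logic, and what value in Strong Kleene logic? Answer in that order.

In Bochvar's internal three-valued logic: C ∨ A = N ∨ True = N
¬(C ∨ A) = ¬N = N
¬(C ∨ A) → C = N → N = N  [any arg is the third value ⇒ result is the third value]
In Strong Kleene logic: C ∨ A = N ∨ True = True
¬(C ∨ A) = ¬True = False
¬(C ∨ A) → C = False → N = True
They differ because Bochvar's internal three-valued logic and Strong Kleene logic treat N differently under the binary connectives.

N; True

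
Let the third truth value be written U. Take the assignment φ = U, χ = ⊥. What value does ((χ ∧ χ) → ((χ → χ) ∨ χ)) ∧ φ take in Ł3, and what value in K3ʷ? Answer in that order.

In Ł3: χ ∧ χ = ⊥ ∧ ⊥ = ⊥
χ → χ = ⊥ → ⊥ = ⊤
(χ → χ) ∨ χ = ⊤ ∨ ⊥ = ⊤
(χ ∧ χ) → ((χ → χ) ∨ χ) = ⊥ → ⊤ = ⊤
((χ ∧ χ) → ((χ → χ) ∨ χ)) ∧ φ = ⊤ ∧ U = U
In K3ʷ: χ ∧ χ = ⊥ ∧ ⊥ = ⊥
χ → χ = ⊥ → ⊥ = ⊤
(χ → χ) ∨ χ = ⊤ ∨ ⊥ = ⊤
(χ ∧ χ) → ((χ → χ) ∨ χ) = ⊥ → ⊤ = ⊤
((χ ∧ χ) → ((χ → χ) ∨ χ)) ∧ φ = ⊤ ∧ U = U

U; U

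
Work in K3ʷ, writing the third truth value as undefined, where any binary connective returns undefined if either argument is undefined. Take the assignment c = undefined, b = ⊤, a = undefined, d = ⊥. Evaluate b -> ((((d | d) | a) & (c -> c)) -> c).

undefined

d | d = ⊥ | ⊥ = ⊥
(d | d) | a = ⊥ | undefined = undefined
c -> c = undefined -> undefined = undefined  [any arg is the third value ⇒ result is the third value]
((d | d) | a) & (c -> c) = undefined & undefined = undefined
(((d | d) | a) & (c -> c)) -> c = undefined -> undefined = undefined
b -> ((((d | d) | a) & (c -> c)) -> c) = ⊤ -> undefined = undefined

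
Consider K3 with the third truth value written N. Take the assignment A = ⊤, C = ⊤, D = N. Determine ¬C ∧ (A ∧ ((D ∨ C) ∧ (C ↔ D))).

⊥

¬C = ¬⊤ = ⊥
D ∨ C = N ∨ ⊤ = ⊤
C ↔ D = ⊤ ↔ N = N
(D ∨ C) ∧ (C ↔ D) = ⊤ ∧ N = N
A ∧ ((D ∨ C) ∧ (C ↔ D)) = ⊤ ∧ N = N
¬C ∧ (A ∧ ((D ∨ C) ∧ (C ↔ D))) = ⊥ ∧ N = ⊥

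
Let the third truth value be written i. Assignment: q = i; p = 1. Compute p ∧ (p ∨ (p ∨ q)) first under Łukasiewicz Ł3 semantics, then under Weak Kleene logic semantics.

In Łukasiewicz Ł3: p ∨ q = 1 ∨ i = 1
p ∨ (p ∨ q) = 1 ∨ 1 = 1
p ∧ (p ∨ (p ∨ q)) = 1 ∧ 1 = 1
In Weak Kleene logic: p ∨ q = 1 ∨ i = i
p ∨ (p ∨ q) = 1 ∨ i = i
p ∧ (p ∨ (p ∨ q)) = 1 ∧ i = i
They differ because Łukasiewicz Ł3 and Weak Kleene logic treat i differently under the binary connectives.

1; i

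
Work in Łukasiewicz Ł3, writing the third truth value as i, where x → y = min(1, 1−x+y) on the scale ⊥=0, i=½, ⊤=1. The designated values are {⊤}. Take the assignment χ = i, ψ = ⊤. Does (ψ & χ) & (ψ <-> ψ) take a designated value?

No

ψ & χ = ⊤ & i = i
ψ <-> ψ = ⊤ <-> ⊤ = ⊤
(ψ & χ) & (ψ <-> ψ) = i & ⊤ = i
i ∉ {⊤}.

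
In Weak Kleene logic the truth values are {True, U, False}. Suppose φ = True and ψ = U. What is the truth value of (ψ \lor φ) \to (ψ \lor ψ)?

U

ψ \lor φ = U \lor True = U
ψ \lor ψ = U \lor U = U
(ψ \lor φ) \to (ψ \lor ψ) = U \to U = U  [any arg is the third value ⇒ result is the third value]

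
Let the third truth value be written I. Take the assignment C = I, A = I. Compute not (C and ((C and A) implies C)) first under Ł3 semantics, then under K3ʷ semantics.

I; I

In Ł3: C and A = I and I = I
(C and A) implies C = I implies I = 1  [min(1, 1−½+½)]
C and ((C and A) implies C) = I and 1 = I
not (C and ((C and A) implies C)) = not I = I
In K3ʷ: C and A = I and I = I
(C and A) implies C = I implies I = I
C and ((C and A) implies C) = I and I = I
not (C and ((C and A) implies C)) = not I = I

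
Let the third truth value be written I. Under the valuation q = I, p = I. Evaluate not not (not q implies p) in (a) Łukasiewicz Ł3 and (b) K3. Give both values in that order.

In Łukasiewicz Ł3: not q = not I = I
not q implies p = I implies I = ⊤  [min(1, 1−½+½)]
not (not q implies p) = not ⊤ = ⊥
not not (not q implies p) = not ⊥ = ⊤
In K3: not q = not I = I
not q implies p = I implies I = I  [not I or I]
not (not q implies p) = not I = I
not not (not q implies p) = not I = I
They differ because Łukasiewicz Ł3 and K3 treat I differently under implication.

⊤; I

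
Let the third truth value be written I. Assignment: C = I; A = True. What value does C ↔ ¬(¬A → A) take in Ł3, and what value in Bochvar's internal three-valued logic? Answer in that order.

I; I

In Ł3: ¬A = ¬True = False
¬A → A = False → True = True
¬(¬A → A) = ¬True = False
C ↔ ¬(¬A → A) = I ↔ False = I  [1 − |½−0|]
In Bochvar's internal three-valued logic: ¬A = ¬True = False
¬A → A = False → True = True
¬(¬A → A) = ¬True = False
C ↔ ¬(¬A → A) = I ↔ False = I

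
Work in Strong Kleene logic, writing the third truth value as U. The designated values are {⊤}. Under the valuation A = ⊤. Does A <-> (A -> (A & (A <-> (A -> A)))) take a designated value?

Yes

A -> A = ⊤ -> ⊤ = ⊤
A <-> (A -> A) = ⊤ <-> ⊤ = ⊤
A & (A <-> (A -> A)) = ⊤ & ⊤ = ⊤
A -> (A & (A <-> (A -> A))) = ⊤ -> ⊤ = ⊤
A <-> (A -> (A & (A <-> (A -> A)))) = ⊤ <-> ⊤ = ⊤
⊤ ∈ {⊤}.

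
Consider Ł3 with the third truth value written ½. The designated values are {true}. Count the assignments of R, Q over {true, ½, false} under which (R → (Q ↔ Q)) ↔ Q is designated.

3

Designated under: (R=true, Q=true); (R=½, Q=true); (R=false, Q=true).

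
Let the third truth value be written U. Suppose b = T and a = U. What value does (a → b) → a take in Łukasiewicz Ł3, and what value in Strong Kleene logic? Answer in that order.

U; U

In Łukasiewicz Ł3: a → b = U → T = T  [min(1, 1−½+1)]
(a → b) → a = T → U = U
In Strong Kleene logic: a → b = U → T = T  [¬U ∨ T]
(a → b) → a = T → U = U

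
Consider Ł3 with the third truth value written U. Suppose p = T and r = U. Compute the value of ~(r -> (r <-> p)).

F

r <-> p = U <-> T = U  [1 − |½−1|]
r -> (r <-> p) = U -> U = T
~(r -> (r <-> p)) = ~T = F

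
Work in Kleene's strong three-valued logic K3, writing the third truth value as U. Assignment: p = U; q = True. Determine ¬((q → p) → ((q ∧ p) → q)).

False

q → p = True → U = U  [¬True ∨ U]
q ∧ p = True ∧ U = U
(q ∧ p) → q = U → True = True
(q → p) → ((q ∧ p) → q) = U → True = True
¬((q → p) → ((q ∧ p) → q)) = ¬True = False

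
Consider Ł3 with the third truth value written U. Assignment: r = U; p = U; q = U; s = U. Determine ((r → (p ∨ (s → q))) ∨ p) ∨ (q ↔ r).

True

s → q = U → U = True  [min(1, 1−½+½)]
p ∨ (s → q) = U ∨ True = True
r → (p ∨ (s → q)) = U → True = True
(r → (p ∨ (s → q))) ∨ p = True ∨ U = True
q ↔ r = U ↔ U = True
((r → (p ∨ (s → q))) ∨ p) ∨ (q ↔ r) = True ∨ True = True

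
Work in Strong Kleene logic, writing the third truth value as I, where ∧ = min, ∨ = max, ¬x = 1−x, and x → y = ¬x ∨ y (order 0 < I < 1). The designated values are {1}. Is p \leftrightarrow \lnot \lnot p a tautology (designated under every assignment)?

Countermodel: p=I gives I, which is not designated.

No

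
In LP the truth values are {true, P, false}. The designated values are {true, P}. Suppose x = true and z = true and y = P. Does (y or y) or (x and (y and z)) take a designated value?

Yes

y or y = P or P = P
y and z = P and true = P
x and (y and z) = true and P = P
(y or y) or (x and (y and z)) = P or P = P
P ∈ {true, P}.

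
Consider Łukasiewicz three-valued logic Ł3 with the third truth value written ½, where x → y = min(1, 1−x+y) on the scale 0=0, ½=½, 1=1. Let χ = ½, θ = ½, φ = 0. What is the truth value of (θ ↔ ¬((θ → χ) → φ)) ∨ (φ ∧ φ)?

½

θ → χ = ½ → ½ = 1
(θ → χ) → φ = 1 → 0 = 0
¬((θ → χ) → φ) = ¬0 = 1
θ ↔ ¬((θ → χ) → φ) = ½ ↔ 1 = ½
φ ∧ φ = 0 ∧ 0 = 0
(θ ↔ ¬((θ → χ) → φ)) ∨ (φ ∧ φ) = ½ ∨ 0 = ½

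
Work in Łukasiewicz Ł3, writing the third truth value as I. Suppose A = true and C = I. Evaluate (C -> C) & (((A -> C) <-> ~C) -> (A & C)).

C -> C = I -> I = true
A -> C = true -> I = I
~C = ~I = I
(A -> C) <-> ~C = I <-> I = true
A & C = true & I = I
((A -> C) <-> ~C) -> (A & C) = true -> I = I
(C -> C) & (((A -> C) <-> ~C) -> (A & C)) = true & I = I

I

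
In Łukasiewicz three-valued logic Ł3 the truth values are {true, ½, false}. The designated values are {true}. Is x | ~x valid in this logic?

No

Countermodel: x=½ gives ½, which is not designated.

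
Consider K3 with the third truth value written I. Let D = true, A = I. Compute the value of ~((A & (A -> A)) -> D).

false

A -> A = I -> I = I
A & (A -> A) = I & I = I
(A & (A -> A)) -> D = I -> true = true
~((A & (A -> A)) -> D) = ~true = false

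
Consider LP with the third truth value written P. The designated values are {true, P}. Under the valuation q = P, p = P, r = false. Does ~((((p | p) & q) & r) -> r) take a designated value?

No

p | p = P | P = P
(p | p) & q = P & P = P
((p | p) & q) & r = P & false = false
(((p | p) & q) & r) -> r = false -> false = true
~((((p | p) & q) & r) -> r) = ~true = false
false ∉ {true, P}.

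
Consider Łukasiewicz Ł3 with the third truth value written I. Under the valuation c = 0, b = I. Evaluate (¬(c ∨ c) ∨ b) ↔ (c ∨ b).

c ∨ c = 0 ∨ 0 = 0
¬(c ∨ c) = ¬0 = 1
¬(c ∨ c) ∨ b = 1 ∨ I = 1
c ∨ b = 0 ∨ I = I
(¬(c ∨ c) ∨ b) ↔ (c ∨ b) = 1 ↔ I = I  [1 − |1−½|]

I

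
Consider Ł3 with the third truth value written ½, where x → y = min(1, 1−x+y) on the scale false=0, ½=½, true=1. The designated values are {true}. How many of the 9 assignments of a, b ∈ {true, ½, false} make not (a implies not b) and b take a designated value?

Designated under: (a=true, b=true).

1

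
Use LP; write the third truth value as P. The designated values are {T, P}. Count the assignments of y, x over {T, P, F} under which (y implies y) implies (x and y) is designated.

5

Of the 9 assignments, 5 give a value in {T, P}.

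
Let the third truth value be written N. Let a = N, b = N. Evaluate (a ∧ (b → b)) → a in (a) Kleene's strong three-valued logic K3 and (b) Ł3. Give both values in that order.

In Kleene's strong three-valued logic K3: b → b = N → N = N
a ∧ (b → b) = N ∧ N = N
(a ∧ (b → b)) → a = N → N = N
In Ł3: b → b = N → N = True  [min(1, 1−½+½)]
a ∧ (b → b) = N ∧ True = N
(a ∧ (b → b)) → a = N → N = True
They differ because Kleene's strong three-valued logic K3 and Ł3 treat N differently under implication.

N; True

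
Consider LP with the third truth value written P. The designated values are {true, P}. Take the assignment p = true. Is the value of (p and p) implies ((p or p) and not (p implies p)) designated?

No

p and p = true and true = true
p or p = true or true = true
p implies p = true implies true = true
not (p implies p) = not true = false
(p or p) and not (p implies p) = true and false = false
(p and p) implies ((p or p) and not (p implies p)) = true implies false = false
false ∉ {true, P}.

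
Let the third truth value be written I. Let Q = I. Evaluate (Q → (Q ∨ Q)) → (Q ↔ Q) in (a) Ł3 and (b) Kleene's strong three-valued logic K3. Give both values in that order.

In Ł3: Q ∨ Q = I ∨ I = I
Q → (Q ∨ Q) = I → I = true
Q ↔ Q = I ↔ I = true
(Q → (Q ∨ Q)) → (Q ↔ Q) = true → true = true
In Kleene's strong three-valued logic K3: Q ∨ Q = I ∨ I = I
Q → (Q ∨ Q) = I → I = I
Q ↔ Q = I ↔ I = I
(Q → (Q ∨ Q)) → (Q ↔ Q) = I → I = I
They differ because Ł3 and Kleene's strong three-valued logic K3 treat I differently under implication.

true; I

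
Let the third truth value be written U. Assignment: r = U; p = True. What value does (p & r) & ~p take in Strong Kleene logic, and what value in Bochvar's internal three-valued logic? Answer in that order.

False; U

In Strong Kleene logic: p & r = True & U = U
~p = ~True = False
(p & r) & ~p = U & False = False
In Bochvar's internal three-valued logic: p & r = True & U = U
~p = ~True = False
(p & r) & ~p = U & False = U
They differ because Strong Kleene logic and Bochvar's internal three-valued logic treat U differently under the binary connectives.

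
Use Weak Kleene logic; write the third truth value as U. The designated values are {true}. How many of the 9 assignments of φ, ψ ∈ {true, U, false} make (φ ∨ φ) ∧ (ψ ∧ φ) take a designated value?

Designated under: (φ=true, ψ=true).

1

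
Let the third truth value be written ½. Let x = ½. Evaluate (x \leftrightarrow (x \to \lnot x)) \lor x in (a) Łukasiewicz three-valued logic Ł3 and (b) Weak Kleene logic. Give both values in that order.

In Łukasiewicz three-valued logic Ł3: \lnot x = \lnot ½ = ½
x \to \lnot x = ½ \to ½ = True
x \leftrightarrow (x \to \lnot x) = ½ \leftrightarrow True = ½
(x \leftrightarrow (x \to \lnot x)) \lor x = ½ \lor ½ = ½
In Weak Kleene logic: \lnot x = \lnot ½ = ½
x \to \lnot x = ½ \to ½ = ½
x \leftrightarrow (x \to \lnot x) = ½ \leftrightarrow ½ = ½
(x \leftrightarrow (x \to \lnot x)) \lor x = ½ \lor ½ = ½

½; ½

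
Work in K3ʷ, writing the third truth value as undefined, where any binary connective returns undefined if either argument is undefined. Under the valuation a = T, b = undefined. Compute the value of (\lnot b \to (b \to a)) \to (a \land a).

\lnot b = \lnot undefined = undefined
b \to a = undefined \to T = undefined  [any arg is the third value ⇒ result is the third value]
\lnot b \to (b \to a) = undefined \to undefined = undefined
a \land a = T \land T = T
(\lnot b \to (b \to a)) \to (a \land a) = undefined \to T = undefined

undefined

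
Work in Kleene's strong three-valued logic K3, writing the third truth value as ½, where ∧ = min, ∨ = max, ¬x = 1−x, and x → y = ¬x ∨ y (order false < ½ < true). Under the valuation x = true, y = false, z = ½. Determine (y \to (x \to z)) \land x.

true

x \to z = true \to ½ = ½  [\lnot true \lor ½]
y \to (x \to z) = false \to ½ = true
(y \to (x \to z)) \land x = true \land true = true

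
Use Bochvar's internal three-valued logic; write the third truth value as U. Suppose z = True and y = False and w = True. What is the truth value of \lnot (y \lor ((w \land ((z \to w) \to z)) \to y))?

z \to w = True \to True = True
(z \to w) \to z = True \to True = True
w \land ((z \to w) \to z) = True \land True = True
(w \land ((z \to w) \to z)) \to y = True \to False = False
y \lor ((w \land ((z \to w) \to z)) \to y) = False \lor False = False
\lnot (y \lor ((w \land ((z \to w) \to z)) \to y)) = \lnot False = True

True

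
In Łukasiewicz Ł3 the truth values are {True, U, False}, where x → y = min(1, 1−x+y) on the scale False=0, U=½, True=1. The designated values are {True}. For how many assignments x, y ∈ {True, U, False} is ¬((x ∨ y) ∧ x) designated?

Designated under: (x=False, y=True); (x=False, y=U); (x=False, y=False).

3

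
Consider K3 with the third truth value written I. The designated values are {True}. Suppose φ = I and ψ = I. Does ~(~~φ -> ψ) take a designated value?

No

~φ = ~I = I
~~φ = ~I = I
~~φ -> ψ = I -> I = I  [~I | I]
~(~~φ -> ψ) = ~I = I
I ∉ {True}.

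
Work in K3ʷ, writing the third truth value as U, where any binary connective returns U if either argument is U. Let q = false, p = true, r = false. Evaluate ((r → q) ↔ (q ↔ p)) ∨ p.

true

r → q = false → false = true
q ↔ p = false ↔ true = false
(r → q) ↔ (q ↔ p) = true ↔ false = false
((r → q) ↔ (q ↔ p)) ∨ p = false ∨ true = true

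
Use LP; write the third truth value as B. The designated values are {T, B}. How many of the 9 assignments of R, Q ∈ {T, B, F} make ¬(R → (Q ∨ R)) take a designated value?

Designated under: (R=B, Q=B); (R=B, Q=F).

2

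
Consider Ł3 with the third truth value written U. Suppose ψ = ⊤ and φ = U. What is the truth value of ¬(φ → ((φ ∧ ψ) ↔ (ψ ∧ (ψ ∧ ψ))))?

φ ∧ ψ = U ∧ ⊤ = U
ψ ∧ ψ = ⊤ ∧ ⊤ = ⊤
ψ ∧ (ψ ∧ ψ) = ⊤ ∧ ⊤ = ⊤
(φ ∧ ψ) ↔ (ψ ∧ (ψ ∧ ψ)) = U ↔ ⊤ = U  [1 − |½−1|]
φ → ((φ ∧ ψ) ↔ (ψ ∧ (ψ ∧ ψ))) = U → U = ⊤
¬(φ → ((φ ∧ ψ) ↔ (ψ ∧ (ψ ∧ ψ)))) = ¬⊤ = ⊥

⊥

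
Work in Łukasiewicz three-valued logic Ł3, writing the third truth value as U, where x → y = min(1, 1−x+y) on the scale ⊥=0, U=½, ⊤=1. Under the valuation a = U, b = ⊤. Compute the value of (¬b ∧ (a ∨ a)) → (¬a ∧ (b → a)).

⊤

¬b = ¬⊤ = ⊥
a ∨ a = U ∨ U = U
¬b ∧ (a ∨ a) = ⊥ ∧ U = ⊥
¬a = ¬U = U
b → a = ⊤ → U = U  [min(1, 1−1+½)]
¬a ∧ (b → a) = U ∧ U = U
(¬b ∧ (a ∨ a)) → (¬a ∧ (b → a)) = ⊥ → U = ⊤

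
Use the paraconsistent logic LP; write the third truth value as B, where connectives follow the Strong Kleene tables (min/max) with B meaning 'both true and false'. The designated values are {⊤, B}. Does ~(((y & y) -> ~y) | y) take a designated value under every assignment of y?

No

Countermodel: y=⊤ gives ⊥, which is not designated.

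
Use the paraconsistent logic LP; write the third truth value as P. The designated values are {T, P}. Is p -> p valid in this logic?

Yes

Every assignment of p over {T, P, F} gives a value in {T, P}.
In particular, with p=P: p -> p = P.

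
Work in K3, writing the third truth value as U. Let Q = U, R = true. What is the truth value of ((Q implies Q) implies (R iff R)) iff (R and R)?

true

Q implies Q = U implies U = U
R iff R = true iff true = true
(Q implies Q) implies (R iff R) = U implies true = true
R and R = true and true = true
((Q implies Q) implies (R iff R)) iff (R and R) = true iff true = true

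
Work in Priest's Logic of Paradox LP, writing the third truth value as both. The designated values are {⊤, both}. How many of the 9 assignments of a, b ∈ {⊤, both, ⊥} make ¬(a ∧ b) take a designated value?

8

Of the 9 assignments, 8 give a value in {⊤, both}.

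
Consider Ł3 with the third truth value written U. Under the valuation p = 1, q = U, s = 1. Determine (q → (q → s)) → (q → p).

q → s = U → 1 = 1  [min(1, 1−½+1)]
q → (q → s) = U → 1 = 1
q → p = U → 1 = 1
(q → (q → s)) → (q → p) = 1 → 1 = 1

1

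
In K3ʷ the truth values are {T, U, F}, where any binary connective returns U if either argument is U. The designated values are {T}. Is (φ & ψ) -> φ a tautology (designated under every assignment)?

Countermodel: φ=T, ψ=U gives U, which is not designated.

No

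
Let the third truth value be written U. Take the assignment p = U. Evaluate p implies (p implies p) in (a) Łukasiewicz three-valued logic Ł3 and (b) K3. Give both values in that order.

In Łukasiewicz three-valued logic Ł3: p implies p = U implies U = T  [min(1, 1−½+½)]
p implies (p implies p) = U implies T = T
In K3: p implies p = U implies U = U  [not U or U]
p implies (p implies p) = U implies U = U
They differ because Łukasiewicz three-valued logic Ł3 and K3 treat U differently under implication.

T; U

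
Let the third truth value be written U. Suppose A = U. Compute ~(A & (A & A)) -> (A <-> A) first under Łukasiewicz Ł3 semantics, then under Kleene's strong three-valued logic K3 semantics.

1; U

In Łukasiewicz Ł3: A & A = U & U = U
A & (A & A) = U & U = U
~(A & (A & A)) = ~U = U
A <-> A = U <-> U = 1  [1 − |½−½|]
~(A & (A & A)) -> (A <-> A) = U -> 1 = 1
In Kleene's strong three-valued logic K3: A & A = U & U = U
A & (A & A) = U & U = U
~(A & (A & A)) = ~U = U
A <-> A = U <-> U = U
~(A & (A & A)) -> (A <-> A) = U -> U = U  [~U | U]
They differ because Łukasiewicz Ł3 and Kleene's strong three-valued logic K3 treat U differently under implication.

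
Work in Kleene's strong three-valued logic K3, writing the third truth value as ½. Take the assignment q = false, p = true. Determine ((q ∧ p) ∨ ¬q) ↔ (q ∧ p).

q ∧ p = false ∧ true = false
¬q = ¬false = true
(q ∧ p) ∨ ¬q = false ∨ true = true
q ∧ p = false ∧ true = false
((q ∧ p) ∨ ¬q) ↔ (q ∧ p) = true ↔ false = false

false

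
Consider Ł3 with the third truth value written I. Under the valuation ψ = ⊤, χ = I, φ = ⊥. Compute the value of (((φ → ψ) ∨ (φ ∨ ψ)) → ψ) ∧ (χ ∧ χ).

I

φ → ψ = ⊥ → ⊤ = ⊤
φ ∨ ψ = ⊥ ∨ ⊤ = ⊤
(φ → ψ) ∨ (φ ∨ ψ) = ⊤ ∨ ⊤ = ⊤
((φ → ψ) ∨ (φ ∨ ψ)) → ψ = ⊤ → ⊤ = ⊤
χ ∧ χ = I ∧ I = I
(((φ → ψ) ∨ (φ ∨ ψ)) → ψ) ∧ (χ ∧ χ) = ⊤ ∧ I = I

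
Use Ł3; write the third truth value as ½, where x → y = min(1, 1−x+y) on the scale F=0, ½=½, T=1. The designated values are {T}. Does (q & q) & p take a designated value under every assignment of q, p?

No

Countermodel: q=T, p=½ gives ½, which is not designated.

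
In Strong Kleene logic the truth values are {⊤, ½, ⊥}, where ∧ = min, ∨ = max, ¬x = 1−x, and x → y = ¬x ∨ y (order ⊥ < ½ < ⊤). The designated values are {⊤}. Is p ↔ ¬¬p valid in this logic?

No

Countermodel: p=½ gives ½, which is not designated.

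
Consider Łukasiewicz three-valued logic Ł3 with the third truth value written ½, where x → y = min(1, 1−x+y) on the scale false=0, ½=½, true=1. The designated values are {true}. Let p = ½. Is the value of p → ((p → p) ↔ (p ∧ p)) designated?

Yes

p → p = ½ → ½ = true  [min(1, 1−½+½)]
p ∧ p = ½ ∧ ½ = ½
(p → p) ↔ (p ∧ p) = true ↔ ½ = ½
p → ((p → p) ↔ (p ∧ p)) = ½ → ½ = true
true ∈ {true}.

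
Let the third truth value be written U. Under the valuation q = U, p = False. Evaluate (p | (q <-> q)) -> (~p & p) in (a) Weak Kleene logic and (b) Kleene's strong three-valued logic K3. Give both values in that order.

In Weak Kleene logic: q <-> q = U <-> U = U
p | (q <-> q) = False | U = U
~p = ~False = True
~p & p = True & False = False
(p | (q <-> q)) -> (~p & p) = U -> False = U  [any arg is the third value ⇒ result is the third value]
In Kleene's strong three-valued logic K3: q <-> q = U <-> U = U
p | (q <-> q) = False | U = U
~p = ~False = True
~p & p = True & False = False
(p | (q <-> q)) -> (~p & p) = U -> False = U  [~U | False]

U; U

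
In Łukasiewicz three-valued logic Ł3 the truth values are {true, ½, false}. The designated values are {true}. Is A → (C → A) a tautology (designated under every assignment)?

Every assignment of A, C over {true, ½, false} gives a value in {true}.
In particular, with A=½, C=½: A → (C → A) = true.

Yes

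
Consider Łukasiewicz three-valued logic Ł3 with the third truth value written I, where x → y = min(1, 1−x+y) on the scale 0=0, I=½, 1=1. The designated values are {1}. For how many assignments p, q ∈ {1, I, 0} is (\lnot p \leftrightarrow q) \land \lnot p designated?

1

Designated under: (p=0, q=1).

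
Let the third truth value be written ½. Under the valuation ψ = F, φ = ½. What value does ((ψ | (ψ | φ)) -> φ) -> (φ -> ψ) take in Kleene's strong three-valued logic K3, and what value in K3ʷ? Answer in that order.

In Kleene's strong three-valued logic K3: ψ | φ = F | ½ = ½
ψ | (ψ | φ) = F | ½ = ½
(ψ | (ψ | φ)) -> φ = ½ -> ½ = ½
φ -> ψ = ½ -> F = ½
((ψ | (ψ | φ)) -> φ) -> (φ -> ψ) = ½ -> ½ = ½
In K3ʷ: ψ | φ = F | ½ = ½
ψ | (ψ | φ) = F | ½ = ½
(ψ | (ψ | φ)) -> φ = ½ -> ½ = ½  [any arg is the third value ⇒ result is the third value]
φ -> ψ = ½ -> F = ½
((ψ | (ψ | φ)) -> φ) -> (φ -> ψ) = ½ -> ½ = ½

½; ½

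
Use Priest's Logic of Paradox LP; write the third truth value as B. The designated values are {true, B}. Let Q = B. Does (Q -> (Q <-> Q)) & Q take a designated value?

Q <-> Q = B <-> B = B
Q -> (Q <-> Q) = B -> B = B  [~B | B]
(Q -> (Q <-> Q)) & Q = B & B = B
B ∈ {true, B}.

Yes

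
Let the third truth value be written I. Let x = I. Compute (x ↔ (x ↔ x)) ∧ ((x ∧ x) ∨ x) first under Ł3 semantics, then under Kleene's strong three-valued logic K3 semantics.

In Ł3: x ↔ x = I ↔ I = True  [1 − |½−½|]
x ↔ (x ↔ x) = I ↔ True = I
x ∧ x = I ∧ I = I
(x ∧ x) ∨ x = I ∨ I = I
(x ↔ (x ↔ x)) ∧ ((x ∧ x) ∨ x) = I ∧ I = I
In Kleene's strong three-valued logic K3: x ↔ x = I ↔ I = I
x ↔ (x ↔ x) = I ↔ I = I
x ∧ x = I ∧ I = I
(x ∧ x) ∨ x = I ∨ I = I
(x ↔ (x ↔ x)) ∧ ((x ∧ x) ∨ x) = I ∧ I = I

I; I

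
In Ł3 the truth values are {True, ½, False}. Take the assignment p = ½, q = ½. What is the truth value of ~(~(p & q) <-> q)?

p & q = ½ & ½ = ½
~(p & q) = ~½ = ½
~(p & q) <-> q = ½ <-> ½ = True
~(~(p & q) <-> q) = ~True = False

False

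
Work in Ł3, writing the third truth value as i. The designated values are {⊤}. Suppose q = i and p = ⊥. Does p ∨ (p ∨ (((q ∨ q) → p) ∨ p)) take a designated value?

No

q ∨ q = i ∨ i = i
(q ∨ q) → p = i → ⊥ = i  [min(1, 1−½+0)]
((q ∨ q) → p) ∨ p = i ∨ ⊥ = i
p ∨ (((q ∨ q) → p) ∨ p) = ⊥ ∨ i = i
p ∨ (p ∨ (((q ∨ q) → p) ∨ p)) = ⊥ ∨ i = i
i ∉ {⊤}.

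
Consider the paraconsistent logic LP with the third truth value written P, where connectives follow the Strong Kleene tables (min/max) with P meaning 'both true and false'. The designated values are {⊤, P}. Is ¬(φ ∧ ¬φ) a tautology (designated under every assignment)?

Every assignment of φ over {⊤, P, ⊥} gives a value in {⊤, P}.
In particular, with φ=P: ¬(φ ∧ ¬φ) = P.

Yes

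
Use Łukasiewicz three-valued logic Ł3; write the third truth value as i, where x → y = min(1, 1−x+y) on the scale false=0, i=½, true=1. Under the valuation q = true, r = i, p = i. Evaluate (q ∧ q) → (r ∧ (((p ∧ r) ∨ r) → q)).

i

q ∧ q = true ∧ true = true
p ∧ r = i ∧ i = i
(p ∧ r) ∨ r = i ∨ i = i
((p ∧ r) ∨ r) → q = i → true = true  [min(1, 1−½+1)]
r ∧ (((p ∧ r) ∨ r) → q) = i ∧ true = i
(q ∧ q) → (r ∧ (((p ∧ r) ∨ r) → q)) = true → i = i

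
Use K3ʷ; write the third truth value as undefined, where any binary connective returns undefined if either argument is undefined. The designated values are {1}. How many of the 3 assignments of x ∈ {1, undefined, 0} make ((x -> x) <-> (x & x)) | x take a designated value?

1

x=1: 1 ✓
x=undefined: undefined ·
x=0: 0 ·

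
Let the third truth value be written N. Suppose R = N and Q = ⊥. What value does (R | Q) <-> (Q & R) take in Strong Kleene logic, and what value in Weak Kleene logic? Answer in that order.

N; N

In Strong Kleene logic: R | Q = N | ⊥ = N
Q & R = ⊥ & N = ⊥
(R | Q) <-> (Q & R) = N <-> ⊥ = N
In Weak Kleene logic: R | Q = N | ⊥ = N
Q & R = ⊥ & N = N
(R | Q) <-> (Q & R) = N <-> N = N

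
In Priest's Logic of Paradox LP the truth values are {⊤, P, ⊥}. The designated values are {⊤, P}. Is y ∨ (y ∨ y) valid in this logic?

No

Countermodel: y=⊥ gives ⊥, which is not designated.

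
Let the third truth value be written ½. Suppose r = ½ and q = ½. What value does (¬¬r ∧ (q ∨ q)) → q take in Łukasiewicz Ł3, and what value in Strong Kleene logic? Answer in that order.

In Łukasiewicz Ł3: ¬r = ¬½ = ½
¬¬r = ¬½ = ½
q ∨ q = ½ ∨ ½ = ½
¬¬r ∧ (q ∨ q) = ½ ∧ ½ = ½
(¬¬r ∧ (q ∨ q)) → q = ½ → ½ = T  [min(1, 1−½+½)]
In Strong Kleene logic: ¬r = ¬½ = ½
¬¬r = ¬½ = ½
q ∨ q = ½ ∨ ½ = ½
¬¬r ∧ (q ∨ q) = ½ ∧ ½ = ½
(¬¬r ∧ (q ∨ q)) → q = ½ → ½ = ½  [¬½ ∨ ½]
They differ because Łukasiewicz Ł3 and Strong Kleene logic treat ½ differently under implication.

T; ½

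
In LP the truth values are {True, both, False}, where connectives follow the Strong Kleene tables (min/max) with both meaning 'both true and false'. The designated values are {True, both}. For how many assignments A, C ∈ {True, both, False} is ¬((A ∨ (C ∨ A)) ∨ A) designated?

Designated under: (A=both, C=both); (A=both, C=False); (A=False, C=both); (A=False, C=False).

4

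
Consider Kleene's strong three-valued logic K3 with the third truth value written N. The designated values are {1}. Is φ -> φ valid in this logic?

No

Countermodel: φ=N gives N, which is not designated.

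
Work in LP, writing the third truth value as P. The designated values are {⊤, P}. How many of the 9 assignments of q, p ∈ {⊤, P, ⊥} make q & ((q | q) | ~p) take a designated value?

6

Of the 9 assignments, 6 give a value in {⊤, P}.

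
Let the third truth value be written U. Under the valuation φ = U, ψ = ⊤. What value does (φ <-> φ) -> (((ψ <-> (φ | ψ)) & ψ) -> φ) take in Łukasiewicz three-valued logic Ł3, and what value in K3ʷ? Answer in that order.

In Łukasiewicz three-valued logic Ł3: φ <-> φ = U <-> U = ⊤
φ | ψ = U | ⊤ = ⊤
ψ <-> (φ | ψ) = ⊤ <-> ⊤ = ⊤
(ψ <-> (φ | ψ)) & ψ = ⊤ & ⊤ = ⊤
((ψ <-> (φ | ψ)) & ψ) -> φ = ⊤ -> U = U
(φ <-> φ) -> (((ψ <-> (φ | ψ)) & ψ) -> φ) = ⊤ -> U = U
In K3ʷ: φ <-> φ = U <-> U = U
φ | ψ = U | ⊤ = U
ψ <-> (φ | ψ) = ⊤ <-> U = U
(ψ <-> (φ | ψ)) & ψ = U & ⊤ = U
((ψ <-> (φ | ψ)) & ψ) -> φ = U -> U = U  [any arg is the third value ⇒ result is the third value]
(φ <-> φ) -> (((ψ <-> (φ | ψ)) & ψ) -> φ) = U -> U = U

U; U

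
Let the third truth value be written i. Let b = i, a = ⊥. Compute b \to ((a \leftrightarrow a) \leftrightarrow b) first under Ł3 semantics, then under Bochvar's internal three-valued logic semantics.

⊤; i

In Ł3: a \leftrightarrow a = ⊥ \leftrightarrow ⊥ = ⊤
(a \leftrightarrow a) \leftrightarrow b = ⊤ \leftrightarrow i = i
b \to ((a \leftrightarrow a) \leftrightarrow b) = i \to i = ⊤
In Bochvar's internal three-valued logic: a \leftrightarrow a = ⊥ \leftrightarrow ⊥ = ⊤
(a \leftrightarrow a) \leftrightarrow b = ⊤ \leftrightarrow i = i
b \to ((a \leftrightarrow a) \leftrightarrow b) = i \to i = i  [any arg is the third value ⇒ result is the third value]
They differ because Ł3 and Bochvar's internal three-valued logic treat i differently under the binary connectives.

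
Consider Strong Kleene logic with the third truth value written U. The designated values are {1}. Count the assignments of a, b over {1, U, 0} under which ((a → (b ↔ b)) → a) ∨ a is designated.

3

Designated under: (a=1, b=1); (a=1, b=U); (a=1, b=0).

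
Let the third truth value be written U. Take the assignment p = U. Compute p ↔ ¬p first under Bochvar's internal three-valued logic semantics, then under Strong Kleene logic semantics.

U; U

In Bochvar's internal three-valued logic: ¬p = ¬U = U
p ↔ ¬p = U ↔ U = U
In Strong Kleene logic: ¬p = ¬U = U
p ↔ ¬p = U ↔ U = U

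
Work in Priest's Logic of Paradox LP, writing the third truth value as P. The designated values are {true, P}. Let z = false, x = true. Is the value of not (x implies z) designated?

Yes

x implies z = true implies false = false
not (x implies z) = not false = true
true ∈ {true, P}.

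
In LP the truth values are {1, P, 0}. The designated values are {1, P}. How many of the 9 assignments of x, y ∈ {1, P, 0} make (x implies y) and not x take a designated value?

6

Of the 9 assignments, 6 give a value in {1, P}.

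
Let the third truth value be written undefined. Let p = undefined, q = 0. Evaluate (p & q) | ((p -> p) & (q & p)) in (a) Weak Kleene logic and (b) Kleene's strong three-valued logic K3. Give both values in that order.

In Weak Kleene logic: p & q = undefined & 0 = undefined
p -> p = undefined -> undefined = undefined
q & p = 0 & undefined = undefined
(p -> p) & (q & p) = undefined & undefined = undefined
(p & q) | ((p -> p) & (q & p)) = undefined | undefined = undefined
In Kleene's strong three-valued logic K3: p & q = undefined & 0 = 0
p -> p = undefined -> undefined = undefined  [~undefined | undefined]
q & p = 0 & undefined = 0
(p -> p) & (q & p) = undefined & 0 = 0
(p & q) | ((p -> p) & (q & p)) = 0 | 0 = 0
They differ because Weak Kleene logic and Kleene's strong three-valued logic K3 treat undefined differently under the binary connectives.

undefined; 0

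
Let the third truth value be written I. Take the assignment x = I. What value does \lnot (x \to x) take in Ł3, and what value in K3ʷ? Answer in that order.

0; I

In Ł3: x \to x = I \to I = 1  [min(1, 1−½+½)]
\lnot (x \to x) = \lnot 1 = 0
In K3ʷ: x \to x = I \to I = I  [any arg is the third value ⇒ result is the third value]
\lnot (x \to x) = \lnot I = I
They differ because Ł3 and K3ʷ treat I differently under the binary connectives.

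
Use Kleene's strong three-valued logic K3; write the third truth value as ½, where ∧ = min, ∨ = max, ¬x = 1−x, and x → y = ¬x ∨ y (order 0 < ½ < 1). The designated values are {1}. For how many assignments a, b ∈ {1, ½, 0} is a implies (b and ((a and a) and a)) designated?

4

Designated under: (a=1, b=1); (a=0, b=1); (a=0, b=½); (a=0, b=0).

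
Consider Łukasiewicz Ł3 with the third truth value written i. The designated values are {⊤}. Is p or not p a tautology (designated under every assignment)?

Countermodel: p=i gives i, which is not designated.

No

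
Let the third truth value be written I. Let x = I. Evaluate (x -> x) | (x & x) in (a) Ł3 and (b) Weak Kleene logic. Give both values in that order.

In Ł3: x -> x = I -> I = ⊤  [min(1, 1−½+½)]
x & x = I & I = I
(x -> x) | (x & x) = ⊤ | I = ⊤
In Weak Kleene logic: x -> x = I -> I = I  [any arg is the third value ⇒ result is the third value]
x & x = I & I = I
(x -> x) | (x & x) = I | I = I
They differ because Ł3 and Weak Kleene logic treat I differently under the binary connectives.

⊤; I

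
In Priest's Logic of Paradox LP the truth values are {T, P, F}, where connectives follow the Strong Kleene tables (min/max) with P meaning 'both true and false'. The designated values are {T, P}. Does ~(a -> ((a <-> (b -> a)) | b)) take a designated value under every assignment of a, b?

Countermodel: a=T, b=T gives F, which is not designated.

No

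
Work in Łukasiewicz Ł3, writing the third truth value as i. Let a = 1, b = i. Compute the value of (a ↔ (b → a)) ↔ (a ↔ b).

b → a = i → 1 = 1  [min(1, 1−½+1)]
a ↔ (b → a) = 1 ↔ 1 = 1
a ↔ b = 1 ↔ i = i
(a ↔ (b → a)) ↔ (a ↔ b) = 1 ↔ i = i

i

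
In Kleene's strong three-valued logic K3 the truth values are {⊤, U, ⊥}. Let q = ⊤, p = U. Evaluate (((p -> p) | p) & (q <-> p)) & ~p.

U

p -> p = U -> U = U  [~U | U]
(p -> p) | p = U | U = U
q <-> p = ⊤ <-> U = U
((p -> p) | p) & (q <-> p) = U & U = U
~p = ~U = U
(((p -> p) | p) & (q <-> p)) & ~p = U & U = U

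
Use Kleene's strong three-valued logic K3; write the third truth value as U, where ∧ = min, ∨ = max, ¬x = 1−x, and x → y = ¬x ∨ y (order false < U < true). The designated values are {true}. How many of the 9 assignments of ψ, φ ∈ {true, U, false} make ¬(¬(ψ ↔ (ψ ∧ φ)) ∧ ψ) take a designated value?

4

Designated under: (ψ=true, φ=true); (ψ=false, φ=true); (ψ=false, φ=U); (ψ=false, φ=false).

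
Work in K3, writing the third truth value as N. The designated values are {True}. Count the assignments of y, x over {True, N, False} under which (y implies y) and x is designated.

Designated under: (y=True, x=True); (y=False, x=True).

2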